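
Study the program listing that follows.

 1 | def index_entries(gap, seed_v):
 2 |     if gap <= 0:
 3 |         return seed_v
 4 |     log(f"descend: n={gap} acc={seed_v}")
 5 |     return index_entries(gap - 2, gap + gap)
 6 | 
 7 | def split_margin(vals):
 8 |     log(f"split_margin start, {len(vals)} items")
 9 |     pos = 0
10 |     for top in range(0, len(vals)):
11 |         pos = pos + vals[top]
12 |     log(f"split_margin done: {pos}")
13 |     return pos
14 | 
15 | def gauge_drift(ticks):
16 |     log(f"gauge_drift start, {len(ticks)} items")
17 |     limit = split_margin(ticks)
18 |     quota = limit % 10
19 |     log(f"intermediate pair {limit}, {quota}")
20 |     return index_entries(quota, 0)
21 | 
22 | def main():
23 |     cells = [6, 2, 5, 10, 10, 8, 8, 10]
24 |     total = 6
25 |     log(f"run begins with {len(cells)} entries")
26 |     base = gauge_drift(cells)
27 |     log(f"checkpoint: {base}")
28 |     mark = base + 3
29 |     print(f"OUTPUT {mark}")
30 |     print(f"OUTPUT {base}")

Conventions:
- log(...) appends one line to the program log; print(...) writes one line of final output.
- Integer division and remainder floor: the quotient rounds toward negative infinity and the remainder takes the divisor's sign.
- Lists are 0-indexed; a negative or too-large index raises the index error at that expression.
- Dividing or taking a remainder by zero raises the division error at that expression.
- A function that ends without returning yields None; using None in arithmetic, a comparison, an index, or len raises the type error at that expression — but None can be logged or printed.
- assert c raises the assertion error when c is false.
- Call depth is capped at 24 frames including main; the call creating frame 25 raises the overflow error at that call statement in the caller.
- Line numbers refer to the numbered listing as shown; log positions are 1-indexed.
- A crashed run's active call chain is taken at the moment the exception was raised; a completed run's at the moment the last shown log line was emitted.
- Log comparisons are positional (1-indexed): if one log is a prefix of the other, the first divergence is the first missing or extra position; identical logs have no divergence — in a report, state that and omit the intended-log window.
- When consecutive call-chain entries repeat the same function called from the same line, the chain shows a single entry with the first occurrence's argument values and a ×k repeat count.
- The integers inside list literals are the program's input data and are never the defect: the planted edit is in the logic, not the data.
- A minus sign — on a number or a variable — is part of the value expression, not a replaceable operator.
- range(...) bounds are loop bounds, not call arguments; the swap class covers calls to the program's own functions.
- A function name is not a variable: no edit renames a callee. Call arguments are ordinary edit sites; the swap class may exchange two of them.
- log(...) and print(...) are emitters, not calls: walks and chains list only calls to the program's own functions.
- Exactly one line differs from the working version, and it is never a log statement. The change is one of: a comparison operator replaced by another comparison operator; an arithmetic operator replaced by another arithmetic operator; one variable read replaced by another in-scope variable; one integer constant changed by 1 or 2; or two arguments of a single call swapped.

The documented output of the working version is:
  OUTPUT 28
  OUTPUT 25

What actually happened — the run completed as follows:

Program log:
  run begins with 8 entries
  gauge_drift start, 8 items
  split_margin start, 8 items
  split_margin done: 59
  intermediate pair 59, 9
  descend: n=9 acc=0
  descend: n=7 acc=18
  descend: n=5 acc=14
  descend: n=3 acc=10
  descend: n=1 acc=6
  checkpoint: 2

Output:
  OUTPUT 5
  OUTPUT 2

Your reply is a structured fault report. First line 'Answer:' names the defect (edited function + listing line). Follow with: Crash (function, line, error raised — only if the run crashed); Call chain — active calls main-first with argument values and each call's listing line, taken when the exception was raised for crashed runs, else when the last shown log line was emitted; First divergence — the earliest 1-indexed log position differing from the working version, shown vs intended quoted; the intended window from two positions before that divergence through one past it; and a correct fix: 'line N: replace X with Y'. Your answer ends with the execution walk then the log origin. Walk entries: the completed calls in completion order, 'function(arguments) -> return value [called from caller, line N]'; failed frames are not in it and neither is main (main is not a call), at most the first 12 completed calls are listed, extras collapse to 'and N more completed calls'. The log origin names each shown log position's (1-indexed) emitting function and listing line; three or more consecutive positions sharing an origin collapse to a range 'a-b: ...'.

Answer: the defect is in index_entries at line 5.
Key observation: The earliest visible damage is log position 7 — 'descend: n=7 acc=18' rather than the intended 'descend: n=7 acc=9'.
Call chain: main.
First divergence: at position 7 the run shows 'descend: n=7 acc=18' where the working version logs 'descend: n=7 acc=9'.
Intended log window:
  5: intermediate pair 59, 9
  6: descend: n=9 acc=0
  7: descend: n=7 acc=9
  8: descend: n=5 acc=16
Execution walk:
  split_margin([6, 2, 5, 10, 10, 8, 8, 10]) -> 59  [called from gauge_drift, line 17]
  index_entries(-1, 2) -> 2  [called from index_entries, line 5]
  index_entries(1, 6) -> 2  [called from index_entries, line 5]
  index_entries(3, 10) -> 2  [called from index_entries, line 5]
  index_entries(5, 14) -> 2  [called from index_entries, line 5]
  index_entries(7, 18) -> 2  [called from index_entries, line 5]
  index_entries(9, 0) -> 2  [called from gauge_drift, line 20]
  gauge_drift([6, 2, 5, 10, 10, 8, 8, 10]) -> 2  [called from main, line 26]
Log line origins:
  1: from main, line 25
  2: from gauge_drift, line 16
  3: from split_margin, line 8
  4: from split_margin, line 12
  5: from gauge_drift, line 19
  6-10: from index_entries, line 4
  11: from main, line 27
A correct fix: line 5: replace `gap + gap` with `seed_v + gap`.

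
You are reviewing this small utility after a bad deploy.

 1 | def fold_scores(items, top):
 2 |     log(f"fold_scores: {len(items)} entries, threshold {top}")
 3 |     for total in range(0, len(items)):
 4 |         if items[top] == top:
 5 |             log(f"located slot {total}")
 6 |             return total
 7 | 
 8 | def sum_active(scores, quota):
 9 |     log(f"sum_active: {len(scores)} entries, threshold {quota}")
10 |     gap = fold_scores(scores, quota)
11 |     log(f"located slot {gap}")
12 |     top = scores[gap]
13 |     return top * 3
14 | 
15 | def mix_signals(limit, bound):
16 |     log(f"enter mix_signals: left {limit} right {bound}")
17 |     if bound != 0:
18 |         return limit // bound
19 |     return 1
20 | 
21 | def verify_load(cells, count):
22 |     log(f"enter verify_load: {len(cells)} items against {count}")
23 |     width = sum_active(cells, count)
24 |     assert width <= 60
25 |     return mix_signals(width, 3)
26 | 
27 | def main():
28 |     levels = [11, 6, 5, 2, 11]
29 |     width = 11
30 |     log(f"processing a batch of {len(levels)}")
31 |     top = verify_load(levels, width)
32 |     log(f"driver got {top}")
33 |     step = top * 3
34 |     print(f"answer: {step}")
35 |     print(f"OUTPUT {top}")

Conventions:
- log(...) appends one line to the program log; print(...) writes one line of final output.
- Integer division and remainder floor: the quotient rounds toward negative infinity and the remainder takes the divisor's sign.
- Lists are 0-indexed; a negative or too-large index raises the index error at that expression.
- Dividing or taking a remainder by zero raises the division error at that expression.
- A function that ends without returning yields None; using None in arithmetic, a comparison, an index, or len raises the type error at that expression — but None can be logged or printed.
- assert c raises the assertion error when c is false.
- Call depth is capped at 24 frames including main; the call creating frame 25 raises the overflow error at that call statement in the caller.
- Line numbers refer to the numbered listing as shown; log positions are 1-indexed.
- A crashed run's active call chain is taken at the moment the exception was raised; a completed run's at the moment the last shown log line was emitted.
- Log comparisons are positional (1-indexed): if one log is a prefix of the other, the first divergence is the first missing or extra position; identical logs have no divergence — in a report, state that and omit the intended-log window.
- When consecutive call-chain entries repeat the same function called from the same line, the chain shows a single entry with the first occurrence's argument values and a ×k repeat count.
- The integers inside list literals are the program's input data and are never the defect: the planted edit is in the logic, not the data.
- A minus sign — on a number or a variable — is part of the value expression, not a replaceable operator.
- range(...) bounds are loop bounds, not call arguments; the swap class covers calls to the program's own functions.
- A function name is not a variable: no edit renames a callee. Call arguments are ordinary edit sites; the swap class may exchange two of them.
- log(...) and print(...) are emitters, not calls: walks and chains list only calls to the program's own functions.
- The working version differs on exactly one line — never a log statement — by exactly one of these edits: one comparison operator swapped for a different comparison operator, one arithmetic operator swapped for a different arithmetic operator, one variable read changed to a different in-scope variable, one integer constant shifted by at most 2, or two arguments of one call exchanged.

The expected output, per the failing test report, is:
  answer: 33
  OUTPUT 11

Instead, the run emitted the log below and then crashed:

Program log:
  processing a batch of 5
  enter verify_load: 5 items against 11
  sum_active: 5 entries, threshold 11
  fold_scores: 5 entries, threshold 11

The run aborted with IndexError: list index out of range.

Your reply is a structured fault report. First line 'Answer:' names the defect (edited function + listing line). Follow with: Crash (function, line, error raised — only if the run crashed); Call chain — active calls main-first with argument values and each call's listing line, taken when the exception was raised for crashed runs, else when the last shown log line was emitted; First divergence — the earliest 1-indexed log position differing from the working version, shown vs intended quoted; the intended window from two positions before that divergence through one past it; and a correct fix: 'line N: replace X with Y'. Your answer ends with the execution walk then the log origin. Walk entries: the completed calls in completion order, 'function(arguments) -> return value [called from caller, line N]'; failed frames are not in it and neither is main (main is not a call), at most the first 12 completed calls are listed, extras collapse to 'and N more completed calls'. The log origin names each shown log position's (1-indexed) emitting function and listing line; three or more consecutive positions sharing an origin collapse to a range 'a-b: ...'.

Answer: the defect is in fold_scores at line 4.
Key observation: The log ends early — 4 lines, where the working version next logs 'located slot 0'.
Crash: fold_scores, line 4, IndexError.
Call chain: main -> verify_load([11, 6, 5, 2, 11], 11) (called at line 31) -> sum_active([11, 6, 5, 2, 11], 11) (called at line 23) -> fold_scores([11, 6, 5, 2, 11], 11) (called at line 10).
First divergence: position 5 — the faulty run's log ends after 4 lines; the working version continues with 'located slot 0'.
Intended log window:
  3: sum_active: 5 entries, threshold 11
  4: fold_scores: 5 entries, threshold 11
  5: located slot 0
  6: located slot 0
Execution walk:
  (no call completed)
Log origins:
  1 — main, line 30
  2 — verify_load, line 22
  3 — sum_active, line 9
  4 — fold_scores, line 2
A correct fix: line 4: replace `items[top]` with `items[total]`.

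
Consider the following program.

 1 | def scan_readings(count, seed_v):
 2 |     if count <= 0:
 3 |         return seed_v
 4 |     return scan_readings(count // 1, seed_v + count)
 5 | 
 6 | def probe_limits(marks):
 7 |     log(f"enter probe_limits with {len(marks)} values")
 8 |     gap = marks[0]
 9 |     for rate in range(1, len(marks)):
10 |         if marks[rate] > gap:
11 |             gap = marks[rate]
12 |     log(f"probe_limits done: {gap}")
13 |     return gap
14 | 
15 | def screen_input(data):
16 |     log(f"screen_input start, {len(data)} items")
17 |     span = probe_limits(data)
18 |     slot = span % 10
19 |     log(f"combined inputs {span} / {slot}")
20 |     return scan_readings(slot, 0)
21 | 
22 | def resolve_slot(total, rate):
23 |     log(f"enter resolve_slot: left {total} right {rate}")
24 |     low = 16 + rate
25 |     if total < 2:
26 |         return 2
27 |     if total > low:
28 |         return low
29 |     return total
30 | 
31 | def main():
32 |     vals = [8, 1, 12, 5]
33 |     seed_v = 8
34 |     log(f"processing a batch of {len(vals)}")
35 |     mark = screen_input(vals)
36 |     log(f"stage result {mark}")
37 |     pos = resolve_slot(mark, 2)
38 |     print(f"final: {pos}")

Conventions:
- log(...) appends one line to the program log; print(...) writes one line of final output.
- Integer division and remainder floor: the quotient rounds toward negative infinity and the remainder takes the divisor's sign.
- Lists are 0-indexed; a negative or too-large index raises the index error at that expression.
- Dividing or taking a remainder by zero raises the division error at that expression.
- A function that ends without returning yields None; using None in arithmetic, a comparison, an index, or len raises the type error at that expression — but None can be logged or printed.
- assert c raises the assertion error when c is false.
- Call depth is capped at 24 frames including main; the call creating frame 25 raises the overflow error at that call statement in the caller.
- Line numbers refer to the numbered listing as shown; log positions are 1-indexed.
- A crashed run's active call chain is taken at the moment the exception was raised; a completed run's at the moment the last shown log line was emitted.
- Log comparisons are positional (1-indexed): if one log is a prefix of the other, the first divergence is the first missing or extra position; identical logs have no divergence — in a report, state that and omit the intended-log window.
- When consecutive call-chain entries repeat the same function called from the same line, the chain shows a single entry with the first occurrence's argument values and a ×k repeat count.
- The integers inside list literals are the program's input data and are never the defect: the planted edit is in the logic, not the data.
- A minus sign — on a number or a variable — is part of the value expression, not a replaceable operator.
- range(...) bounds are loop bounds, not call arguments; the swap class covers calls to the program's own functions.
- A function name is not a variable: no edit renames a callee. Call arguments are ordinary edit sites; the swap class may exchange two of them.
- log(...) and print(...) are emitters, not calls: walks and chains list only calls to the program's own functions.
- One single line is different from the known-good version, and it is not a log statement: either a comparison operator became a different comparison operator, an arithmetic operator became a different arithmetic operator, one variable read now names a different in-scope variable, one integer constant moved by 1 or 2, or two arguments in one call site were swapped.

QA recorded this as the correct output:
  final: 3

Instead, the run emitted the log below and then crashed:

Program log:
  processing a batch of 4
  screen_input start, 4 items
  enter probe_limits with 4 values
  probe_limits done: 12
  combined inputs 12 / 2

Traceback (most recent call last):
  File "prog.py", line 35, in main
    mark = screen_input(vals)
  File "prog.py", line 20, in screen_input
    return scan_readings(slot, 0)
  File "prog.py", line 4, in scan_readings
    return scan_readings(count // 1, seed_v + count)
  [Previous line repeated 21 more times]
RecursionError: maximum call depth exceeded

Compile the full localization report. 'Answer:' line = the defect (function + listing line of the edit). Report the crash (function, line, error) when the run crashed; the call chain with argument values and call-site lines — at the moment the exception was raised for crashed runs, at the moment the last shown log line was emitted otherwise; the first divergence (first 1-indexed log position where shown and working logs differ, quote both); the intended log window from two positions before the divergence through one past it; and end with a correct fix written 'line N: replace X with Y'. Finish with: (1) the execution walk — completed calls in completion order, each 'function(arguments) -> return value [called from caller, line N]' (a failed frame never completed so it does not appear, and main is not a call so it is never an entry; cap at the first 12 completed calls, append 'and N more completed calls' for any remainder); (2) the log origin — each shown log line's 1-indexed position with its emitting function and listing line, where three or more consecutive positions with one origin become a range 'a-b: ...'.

Answer: the defect is in scan_readings at line 4.
Core observation: The faulty run's log stops after 5 lines; the working version's next line would be 'stage result 3'.
Crash: scan_readings, line 4, RecursionError.
Call chain: main -> screen_input([8, 1, 12, 5]) (called at line 35) -> scan_readings(2, 0) (called at line 20) -> scan_readings(2, 2) (called at line 4) ×21.
First divergence: position 6 — the faulty run's log ends after 5 lines; the working version continues with 'stage result 3'.
Intended log window:
  4: probe_limits done: 12
  5: combined inputs 12 / 2
  6: stage result 3
  7: enter resolve_slot: left 3 right 2
Execution walk:
  probe_limits([8, 1, 12, 5]) -> 12  [called from screen_input, line 17]
Log line origins:
  1: logged in main at line 34
  2: logged in screen_input at line 16
  3: logged in probe_limits at line 7
  4: logged in probe_limits at line 12
  5: logged in screen_input at line 19
A correct fix: line 4: replace `//` with `-`.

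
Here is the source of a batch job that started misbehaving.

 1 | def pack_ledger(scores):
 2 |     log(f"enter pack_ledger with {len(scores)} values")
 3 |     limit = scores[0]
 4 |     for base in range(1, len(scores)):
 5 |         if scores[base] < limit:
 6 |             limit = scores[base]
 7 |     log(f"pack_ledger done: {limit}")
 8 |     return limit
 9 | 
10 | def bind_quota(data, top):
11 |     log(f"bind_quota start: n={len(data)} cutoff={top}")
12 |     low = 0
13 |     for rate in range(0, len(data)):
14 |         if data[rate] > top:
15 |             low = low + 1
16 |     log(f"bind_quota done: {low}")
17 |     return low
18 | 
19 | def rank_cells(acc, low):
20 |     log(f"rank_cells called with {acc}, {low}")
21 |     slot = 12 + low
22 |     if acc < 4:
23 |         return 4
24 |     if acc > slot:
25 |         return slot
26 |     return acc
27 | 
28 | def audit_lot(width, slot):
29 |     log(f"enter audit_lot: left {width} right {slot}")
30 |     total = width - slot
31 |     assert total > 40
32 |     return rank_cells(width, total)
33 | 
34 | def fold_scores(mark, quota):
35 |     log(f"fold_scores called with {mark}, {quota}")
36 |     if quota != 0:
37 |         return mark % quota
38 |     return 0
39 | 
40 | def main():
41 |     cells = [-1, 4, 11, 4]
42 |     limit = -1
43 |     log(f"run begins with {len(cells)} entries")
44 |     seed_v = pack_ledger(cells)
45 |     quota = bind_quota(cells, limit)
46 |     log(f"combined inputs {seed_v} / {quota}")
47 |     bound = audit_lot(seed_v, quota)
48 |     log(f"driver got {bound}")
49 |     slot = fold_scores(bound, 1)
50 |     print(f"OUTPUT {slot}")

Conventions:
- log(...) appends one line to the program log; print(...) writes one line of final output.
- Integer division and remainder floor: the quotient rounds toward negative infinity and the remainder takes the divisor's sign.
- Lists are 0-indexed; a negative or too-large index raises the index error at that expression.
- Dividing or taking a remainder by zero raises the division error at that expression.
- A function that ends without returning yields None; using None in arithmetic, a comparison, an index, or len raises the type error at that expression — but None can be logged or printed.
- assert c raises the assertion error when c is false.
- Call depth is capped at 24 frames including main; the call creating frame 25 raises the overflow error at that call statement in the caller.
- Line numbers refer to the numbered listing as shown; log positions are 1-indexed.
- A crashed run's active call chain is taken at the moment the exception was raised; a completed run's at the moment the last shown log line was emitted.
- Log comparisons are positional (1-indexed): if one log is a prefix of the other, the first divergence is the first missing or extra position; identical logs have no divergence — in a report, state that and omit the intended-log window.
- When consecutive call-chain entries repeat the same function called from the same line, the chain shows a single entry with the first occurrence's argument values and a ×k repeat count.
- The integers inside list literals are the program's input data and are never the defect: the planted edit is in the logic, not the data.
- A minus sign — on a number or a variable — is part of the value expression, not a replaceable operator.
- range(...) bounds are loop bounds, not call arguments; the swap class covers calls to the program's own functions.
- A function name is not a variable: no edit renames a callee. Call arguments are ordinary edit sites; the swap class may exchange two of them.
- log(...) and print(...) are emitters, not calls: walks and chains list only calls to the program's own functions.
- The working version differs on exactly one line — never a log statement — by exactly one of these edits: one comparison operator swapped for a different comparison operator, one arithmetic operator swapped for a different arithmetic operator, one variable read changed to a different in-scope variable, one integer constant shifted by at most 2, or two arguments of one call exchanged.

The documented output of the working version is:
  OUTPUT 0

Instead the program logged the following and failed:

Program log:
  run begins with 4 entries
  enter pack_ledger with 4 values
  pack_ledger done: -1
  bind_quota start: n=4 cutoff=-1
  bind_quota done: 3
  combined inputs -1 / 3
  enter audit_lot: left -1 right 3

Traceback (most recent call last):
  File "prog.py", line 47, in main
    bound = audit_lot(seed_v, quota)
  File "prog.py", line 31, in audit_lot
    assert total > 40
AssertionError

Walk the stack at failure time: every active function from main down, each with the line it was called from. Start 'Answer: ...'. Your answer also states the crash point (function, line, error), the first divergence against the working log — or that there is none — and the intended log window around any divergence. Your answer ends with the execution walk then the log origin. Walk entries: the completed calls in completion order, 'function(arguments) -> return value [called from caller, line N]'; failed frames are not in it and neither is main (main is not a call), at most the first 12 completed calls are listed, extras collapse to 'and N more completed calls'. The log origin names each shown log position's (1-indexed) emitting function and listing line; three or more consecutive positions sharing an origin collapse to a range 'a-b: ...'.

Answer: main -> audit_lot (called at line 47).
Key fact: The shown log is a 7-line prefix of the intended one, whose next entry is 'rank_cells called with -1, -4'.
Crash: audit_lot, line 31, AssertionError.
First divergence: position 8; the shown log stops at 7 lines while the working version next logs 'rank_cells called with -1, -4'.
Intended log window:
  6: combined inputs -1 / 3
  7: enter audit_lot: left -1 right 3
  8: rank_cells called with -1, -4
  9: driver got 4
Execution walk:
  pack_ledger([-1, 4, 11, 4]) -> -1  [called from main, line 44]
  bind_quota([-1, 4, 11, 4], -1) -> 3  [called from main, line 45]
Log origin:
  1: logged in main at line 43
  2: logged in pack_ledger at line 2
  3: logged in pack_ledger at line 7
  4: logged in bind_quota at line 11
  5: logged in bind_quota at line 16
  6: logged in main at line 46
  7: logged in audit_lot at line 29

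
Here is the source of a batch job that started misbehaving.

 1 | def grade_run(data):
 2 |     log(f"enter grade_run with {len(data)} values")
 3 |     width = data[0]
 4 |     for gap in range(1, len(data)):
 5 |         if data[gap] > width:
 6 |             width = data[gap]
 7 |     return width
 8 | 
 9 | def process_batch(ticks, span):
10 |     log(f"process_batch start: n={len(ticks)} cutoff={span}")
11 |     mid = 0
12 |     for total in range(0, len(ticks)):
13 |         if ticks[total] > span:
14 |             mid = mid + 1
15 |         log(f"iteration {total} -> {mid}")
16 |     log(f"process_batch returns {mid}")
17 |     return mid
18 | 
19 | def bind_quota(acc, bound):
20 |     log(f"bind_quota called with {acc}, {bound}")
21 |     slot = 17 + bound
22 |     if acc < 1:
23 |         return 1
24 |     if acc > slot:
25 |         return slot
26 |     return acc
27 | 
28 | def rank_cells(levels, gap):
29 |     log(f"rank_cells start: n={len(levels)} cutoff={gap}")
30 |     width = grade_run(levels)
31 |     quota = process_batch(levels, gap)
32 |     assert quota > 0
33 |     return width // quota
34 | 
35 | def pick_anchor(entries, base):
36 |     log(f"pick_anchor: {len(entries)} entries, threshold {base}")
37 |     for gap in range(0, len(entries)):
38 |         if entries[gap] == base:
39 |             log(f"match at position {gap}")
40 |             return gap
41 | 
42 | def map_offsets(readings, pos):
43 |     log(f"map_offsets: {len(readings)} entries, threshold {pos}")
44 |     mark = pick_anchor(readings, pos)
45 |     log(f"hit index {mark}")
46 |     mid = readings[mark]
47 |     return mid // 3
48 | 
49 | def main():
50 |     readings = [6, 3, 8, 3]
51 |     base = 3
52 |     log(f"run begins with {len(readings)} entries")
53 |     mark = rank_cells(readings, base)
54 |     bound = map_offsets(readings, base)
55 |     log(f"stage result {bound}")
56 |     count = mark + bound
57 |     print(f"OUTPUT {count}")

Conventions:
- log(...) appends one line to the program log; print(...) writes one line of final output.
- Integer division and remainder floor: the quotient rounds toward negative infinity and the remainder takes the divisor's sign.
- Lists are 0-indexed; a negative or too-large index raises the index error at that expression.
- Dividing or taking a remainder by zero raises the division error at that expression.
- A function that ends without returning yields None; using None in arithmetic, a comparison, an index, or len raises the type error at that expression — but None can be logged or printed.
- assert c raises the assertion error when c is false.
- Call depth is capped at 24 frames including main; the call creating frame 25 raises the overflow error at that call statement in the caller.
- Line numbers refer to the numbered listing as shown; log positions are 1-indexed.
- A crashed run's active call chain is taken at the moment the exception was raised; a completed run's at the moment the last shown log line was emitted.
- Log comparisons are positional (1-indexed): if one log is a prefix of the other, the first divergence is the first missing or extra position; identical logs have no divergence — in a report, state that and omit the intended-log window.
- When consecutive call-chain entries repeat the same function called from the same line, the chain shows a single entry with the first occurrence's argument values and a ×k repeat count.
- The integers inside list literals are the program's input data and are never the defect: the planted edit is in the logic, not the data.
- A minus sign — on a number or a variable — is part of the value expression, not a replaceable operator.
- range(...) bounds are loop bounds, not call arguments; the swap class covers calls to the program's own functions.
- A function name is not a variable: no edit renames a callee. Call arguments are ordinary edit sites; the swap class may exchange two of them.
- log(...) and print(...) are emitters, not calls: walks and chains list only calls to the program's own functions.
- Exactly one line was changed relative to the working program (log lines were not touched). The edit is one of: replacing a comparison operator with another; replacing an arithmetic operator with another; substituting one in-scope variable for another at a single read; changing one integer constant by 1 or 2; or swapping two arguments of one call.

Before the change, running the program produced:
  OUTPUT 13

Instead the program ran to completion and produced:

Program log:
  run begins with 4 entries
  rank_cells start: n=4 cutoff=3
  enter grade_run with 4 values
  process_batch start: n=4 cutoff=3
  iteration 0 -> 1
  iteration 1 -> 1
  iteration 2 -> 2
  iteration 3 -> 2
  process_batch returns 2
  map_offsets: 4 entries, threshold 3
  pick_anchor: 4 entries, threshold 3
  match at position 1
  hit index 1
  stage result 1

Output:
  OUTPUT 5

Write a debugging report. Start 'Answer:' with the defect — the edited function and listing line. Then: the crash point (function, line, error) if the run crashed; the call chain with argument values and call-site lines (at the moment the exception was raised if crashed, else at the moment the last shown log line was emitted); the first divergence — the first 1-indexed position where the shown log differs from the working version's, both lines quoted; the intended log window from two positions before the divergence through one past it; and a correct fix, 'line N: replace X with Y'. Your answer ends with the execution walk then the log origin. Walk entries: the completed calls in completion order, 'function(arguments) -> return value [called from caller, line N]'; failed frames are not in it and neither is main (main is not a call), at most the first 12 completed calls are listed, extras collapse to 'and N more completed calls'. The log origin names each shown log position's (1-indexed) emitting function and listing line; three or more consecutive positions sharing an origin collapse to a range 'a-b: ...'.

Answer: the defect is in map_offsets at line 47.
Core observation: At log position 14 the runs split — shown 'stage result 1', but the working version logs 'stage result 9'.
Call chain: main.
First divergence: at position 14 the run shows 'stage result 1' where the working version logs 'stage result 9'.
Intended log window:
  12: match at position 1
  13: hit index 1
  14: stage result 9
Execution walk:
  grade_run([6, 3, 8, 3]) -> 8  [called from rank_cells, line 30]
  process_batch([6, 3, 8, 3], 3) -> 2  [called from rank_cells, line 31]
  rank_cells([6, 3, 8, 3], 3) -> 4  [called from main, line 53]
  pick_anchor([6, 3, 8, 3], 3) -> 1  [called from map_offsets, line 44]
  map_offsets([6, 3, 8, 3], 3) -> 1  [called from main, line 54]
Log origin:
  1: from main, line 52
  2: from rank_cells, line 29
  3: from grade_run, line 2
  4: from process_batch, line 10
  5-8: from process_batch, line 15
  9: from process_batch, line 16
  10: from map_offsets, line 43
  11: from pick_anchor, line 36
  12: from pick_anchor, line 39
  13: from map_offsets, line 45
  14: from main, line 55
A correct fix: line 47: replace `//` with `*`.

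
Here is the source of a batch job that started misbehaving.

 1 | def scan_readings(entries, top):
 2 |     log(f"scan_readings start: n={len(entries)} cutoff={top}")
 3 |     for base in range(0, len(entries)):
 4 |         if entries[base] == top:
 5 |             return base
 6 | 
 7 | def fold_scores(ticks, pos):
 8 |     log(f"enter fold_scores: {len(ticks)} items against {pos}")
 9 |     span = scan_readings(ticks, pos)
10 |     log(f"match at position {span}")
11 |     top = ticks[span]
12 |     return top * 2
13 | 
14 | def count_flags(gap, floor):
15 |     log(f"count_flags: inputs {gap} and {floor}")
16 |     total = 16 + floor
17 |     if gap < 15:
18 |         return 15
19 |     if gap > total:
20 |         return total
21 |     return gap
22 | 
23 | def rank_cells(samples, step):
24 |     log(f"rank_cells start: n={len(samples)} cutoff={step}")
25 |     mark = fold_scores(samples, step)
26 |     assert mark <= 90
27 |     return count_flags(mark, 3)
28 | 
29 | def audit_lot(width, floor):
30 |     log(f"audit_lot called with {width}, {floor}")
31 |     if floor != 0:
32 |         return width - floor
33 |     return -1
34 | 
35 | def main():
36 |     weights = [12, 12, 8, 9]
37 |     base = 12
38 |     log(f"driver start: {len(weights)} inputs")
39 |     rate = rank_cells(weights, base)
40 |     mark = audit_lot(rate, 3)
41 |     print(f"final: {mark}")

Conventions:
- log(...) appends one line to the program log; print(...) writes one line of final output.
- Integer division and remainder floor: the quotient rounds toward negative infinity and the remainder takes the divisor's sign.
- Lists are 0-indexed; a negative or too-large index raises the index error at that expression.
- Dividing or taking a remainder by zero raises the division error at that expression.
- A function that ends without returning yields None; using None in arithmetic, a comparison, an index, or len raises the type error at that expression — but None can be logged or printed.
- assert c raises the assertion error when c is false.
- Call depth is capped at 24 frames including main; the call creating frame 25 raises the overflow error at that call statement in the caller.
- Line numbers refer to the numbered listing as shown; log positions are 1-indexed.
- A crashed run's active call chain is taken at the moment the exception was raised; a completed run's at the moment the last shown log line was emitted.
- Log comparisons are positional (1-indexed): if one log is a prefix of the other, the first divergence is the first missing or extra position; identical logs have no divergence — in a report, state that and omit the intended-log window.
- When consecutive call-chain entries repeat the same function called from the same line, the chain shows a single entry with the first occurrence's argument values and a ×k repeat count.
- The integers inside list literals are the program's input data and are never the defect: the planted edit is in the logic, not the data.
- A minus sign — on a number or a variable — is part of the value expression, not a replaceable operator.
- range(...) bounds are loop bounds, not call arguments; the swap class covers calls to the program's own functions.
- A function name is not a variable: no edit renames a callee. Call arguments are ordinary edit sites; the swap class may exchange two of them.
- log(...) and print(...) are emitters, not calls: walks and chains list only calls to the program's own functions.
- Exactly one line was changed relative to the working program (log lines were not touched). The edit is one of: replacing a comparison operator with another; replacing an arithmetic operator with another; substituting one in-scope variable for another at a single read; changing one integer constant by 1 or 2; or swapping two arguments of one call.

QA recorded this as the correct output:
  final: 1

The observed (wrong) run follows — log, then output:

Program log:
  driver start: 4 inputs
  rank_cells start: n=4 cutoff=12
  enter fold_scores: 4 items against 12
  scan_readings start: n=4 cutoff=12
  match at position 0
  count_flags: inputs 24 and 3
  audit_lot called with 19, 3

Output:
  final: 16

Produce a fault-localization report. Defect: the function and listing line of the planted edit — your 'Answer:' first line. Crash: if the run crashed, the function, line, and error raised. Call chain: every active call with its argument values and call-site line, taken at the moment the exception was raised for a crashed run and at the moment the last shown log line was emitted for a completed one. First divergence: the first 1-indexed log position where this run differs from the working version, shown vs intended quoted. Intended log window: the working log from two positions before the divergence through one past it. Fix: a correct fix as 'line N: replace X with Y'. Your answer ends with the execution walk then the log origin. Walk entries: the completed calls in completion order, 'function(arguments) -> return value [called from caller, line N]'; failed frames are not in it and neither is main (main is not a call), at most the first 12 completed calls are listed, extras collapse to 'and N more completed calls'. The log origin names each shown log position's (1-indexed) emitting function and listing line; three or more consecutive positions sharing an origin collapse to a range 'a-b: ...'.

Answer: the defect is in audit_lot at line 32.
Key fact: Every logged value matches the working version; the printed result is what differs.
Call chain: main -> audit_lot(19, 3) (called at line 40).
First divergence: none (the log streams are identical).
Execution walk:
  scan_readings([12, 12, 8, 9], 12) -> 0  [called from fold_scores, line 9]
  fold_scores([12, 12, 8, 9], 12) -> 24  [called from rank_cells, line 25]
  count_flags(24, 3) -> 19  [called from rank_cells, line 27]
  rank_cells([12, 12, 8, 9], 12) -> 19  [called from main, line 39]
  audit_lot(19, 3) -> 16  [called from main, line 40]
Origin of each log line:
  1 — main, line 38
  2 — rank_cells, line 24
  3 — fold_scores, line 8
  4 — scan_readings, line 2
  5 — fold_scores, line 10
  6 — count_flags, line 15
  7 — audit_lot, line 30
A correct fix: line 32: replace `-` with `%`.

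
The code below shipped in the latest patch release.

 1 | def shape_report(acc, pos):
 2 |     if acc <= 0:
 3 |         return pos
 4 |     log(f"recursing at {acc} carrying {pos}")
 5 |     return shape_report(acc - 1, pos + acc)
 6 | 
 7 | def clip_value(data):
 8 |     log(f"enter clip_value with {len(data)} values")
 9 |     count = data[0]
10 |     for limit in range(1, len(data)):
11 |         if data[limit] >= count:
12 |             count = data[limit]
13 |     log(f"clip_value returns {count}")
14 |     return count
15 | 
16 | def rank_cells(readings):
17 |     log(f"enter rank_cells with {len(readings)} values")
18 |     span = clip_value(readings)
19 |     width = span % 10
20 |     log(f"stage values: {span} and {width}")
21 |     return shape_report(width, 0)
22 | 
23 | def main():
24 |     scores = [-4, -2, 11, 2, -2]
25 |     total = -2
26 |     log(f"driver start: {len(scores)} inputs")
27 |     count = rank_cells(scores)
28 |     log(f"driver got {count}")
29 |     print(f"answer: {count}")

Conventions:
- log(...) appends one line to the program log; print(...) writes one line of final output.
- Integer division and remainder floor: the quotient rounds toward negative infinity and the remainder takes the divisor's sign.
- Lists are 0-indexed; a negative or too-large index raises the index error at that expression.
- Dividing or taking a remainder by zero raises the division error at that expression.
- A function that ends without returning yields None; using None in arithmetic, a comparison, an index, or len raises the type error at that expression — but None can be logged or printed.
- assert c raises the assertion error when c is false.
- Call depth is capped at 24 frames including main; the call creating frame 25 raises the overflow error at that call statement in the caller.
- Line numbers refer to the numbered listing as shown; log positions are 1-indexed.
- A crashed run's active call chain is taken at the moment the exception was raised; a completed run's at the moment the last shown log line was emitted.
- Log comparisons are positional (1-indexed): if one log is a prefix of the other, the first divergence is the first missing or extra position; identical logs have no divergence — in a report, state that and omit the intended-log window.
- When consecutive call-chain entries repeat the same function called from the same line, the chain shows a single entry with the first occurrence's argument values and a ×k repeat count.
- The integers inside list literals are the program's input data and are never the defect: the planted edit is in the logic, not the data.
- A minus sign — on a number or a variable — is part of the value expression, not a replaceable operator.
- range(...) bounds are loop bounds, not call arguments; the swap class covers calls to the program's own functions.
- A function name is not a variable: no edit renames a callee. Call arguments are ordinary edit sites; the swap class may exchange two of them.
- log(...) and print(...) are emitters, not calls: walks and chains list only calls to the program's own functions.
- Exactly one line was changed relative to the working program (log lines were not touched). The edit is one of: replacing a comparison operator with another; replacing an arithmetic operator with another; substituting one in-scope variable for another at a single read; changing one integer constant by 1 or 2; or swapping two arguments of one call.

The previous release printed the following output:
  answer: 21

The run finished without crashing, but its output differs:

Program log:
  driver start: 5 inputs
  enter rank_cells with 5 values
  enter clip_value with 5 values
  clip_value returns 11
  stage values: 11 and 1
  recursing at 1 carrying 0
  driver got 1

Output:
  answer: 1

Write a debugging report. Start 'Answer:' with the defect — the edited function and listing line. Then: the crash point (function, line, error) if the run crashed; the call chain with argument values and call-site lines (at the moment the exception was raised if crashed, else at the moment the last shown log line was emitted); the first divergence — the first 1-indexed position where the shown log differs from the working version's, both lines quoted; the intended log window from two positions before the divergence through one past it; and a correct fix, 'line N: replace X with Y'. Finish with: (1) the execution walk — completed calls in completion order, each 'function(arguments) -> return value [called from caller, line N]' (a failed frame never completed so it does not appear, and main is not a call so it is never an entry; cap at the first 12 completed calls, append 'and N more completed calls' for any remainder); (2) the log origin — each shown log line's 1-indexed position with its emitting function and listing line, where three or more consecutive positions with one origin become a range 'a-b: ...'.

Answer: the defect is in clip_value at line 11.
Key observation: Log line 4 is where behavior first shows: 'clip_value returns 11' appears instead of 'clip_value returns -4'.
Call chain: main.
First divergence: position 4 — shown 'clip_value returns 11', intended 'clip_value returns -4'.
Intended log window:
  2: enter rank_cells with 5 values
  3: enter clip_value with 5 values
  4: clip_value returns -4
  5: stage values: -4 and 6
Execution walk:
  clip_value([-4, -2, 11, 2, -2]) -> 11  [called from rank_cells, line 18]
  shape_report(0, 1) -> 1  [called from shape_report, line 5]
  shape_report(1, 0) -> 1  [called from rank_cells, line 21]
  rank_cells([-4, -2, 11, 2, -2]) -> 1  [called from main, line 27]
Log origins:
  1: from main, line 26
  2: from rank_cells, line 17
  3: from clip_value, line 8
  4: from clip_value, line 13
  5: from rank_cells, line 20
  6: from shape_report, line 4
  7: from main, line 28
A correct fix: line 11: replace `>=` with `<`.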